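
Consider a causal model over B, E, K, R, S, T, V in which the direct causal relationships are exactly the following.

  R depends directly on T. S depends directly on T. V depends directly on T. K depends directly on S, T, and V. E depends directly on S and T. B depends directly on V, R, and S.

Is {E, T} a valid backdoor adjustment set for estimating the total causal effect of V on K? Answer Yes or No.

Backdoor paths from V to K (paths whose first edge points into V):
  P1: V <- T -> S -> K
  P2: V <- T -> K
  P3: V <- T -> R -> B <- S -> K
  P4: V <- T -> E <- S -> K
Condition 1 (no descendant of V in the set): holds — descendants of V are {B, K}; none are in {E, T}.
Condition 2 (every backdoor path blocked by {E, T}):
  P1: blocked at fork node T ∈ conditioning set.
  P2: blocked at fork node T ∈ conditioning set.
  P3: blocked at fork node T ∈ conditioning set.
  P4: blocked at fork node T ∈ conditioning set.
{E, T} satisfies the backdoor criterion.

Yes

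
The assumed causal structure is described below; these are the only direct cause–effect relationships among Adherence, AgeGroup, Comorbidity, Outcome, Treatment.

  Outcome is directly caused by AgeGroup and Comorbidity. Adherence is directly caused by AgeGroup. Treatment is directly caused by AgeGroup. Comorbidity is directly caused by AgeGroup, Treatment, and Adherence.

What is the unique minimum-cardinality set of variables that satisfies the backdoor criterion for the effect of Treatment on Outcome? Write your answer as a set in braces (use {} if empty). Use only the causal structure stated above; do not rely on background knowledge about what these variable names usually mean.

{AgeGroup}

Variables eligible for adjustment (non-descendants of Treatment, excluding Treatment and Outcome): {Adherence, AgeGroup}.
Backdoor paths from Treatment to Outcome:
  P1: Treatment <- AgeGroup -> Adherence -> Comorbidity -> Outcome
  P2: Treatment <- AgeGroup -> Comorbidity -> Outcome
  P3: Treatment <- AgeGroup -> Outcome
The empty set is not sufficient: P1 (Treatment <- AgeGroup -> Adherence -> Comorbidity -> Outcome) has no collider blocking it and no conditioned non-collider, so it is open.
Try {AgeGroup}:
  P1: blocked at fork node AgeGroup ∈ conditioning set.
  P2: blocked at fork node AgeGroup ∈ conditioning set.
  P3: blocked at fork node AgeGroup ∈ conditioning set.
{AgeGroup} contains no descendant of Treatment and blocks every backdoor path.
No other singleton works — e.g. {Adherence} leaves P2 open — so {AgeGroup} is the unique smallest valid adjustment set.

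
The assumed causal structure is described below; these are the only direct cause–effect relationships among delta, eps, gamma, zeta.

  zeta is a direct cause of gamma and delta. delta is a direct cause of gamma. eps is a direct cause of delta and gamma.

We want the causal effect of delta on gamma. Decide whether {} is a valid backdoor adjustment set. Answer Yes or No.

No

Backdoor paths from delta to gamma (paths whose first edge points into delta):
  P1: delta <- zeta -> gamma
  P2: delta <- eps -> gamma
Condition 1 (no descendant of delta in the set): holds — descendants of delta are {gamma}; none are in {}.
Condition 2 (every backdoor path blocked by {}):
  P1: open — no interior node is in the conditioning set.
  P2: open — no interior node is in the conditioning set.
{} does not satisfy the backdoor criterion.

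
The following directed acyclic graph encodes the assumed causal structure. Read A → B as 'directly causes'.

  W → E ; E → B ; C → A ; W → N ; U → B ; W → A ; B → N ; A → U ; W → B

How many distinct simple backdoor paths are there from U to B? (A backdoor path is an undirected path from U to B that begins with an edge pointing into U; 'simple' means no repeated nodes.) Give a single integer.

A backdoor path from U to B is any simple undirected path whose first edge points into U (i.e. leaves U via a parent).
Parents of U: {A}.
Enumerating:
  P1: U <- A <- W -> E -> B
  P2: U <- A <- W -> B
  P3: U <- A <- W -> N <- B
That exhausts the simple backdoor paths. Count: 3.

3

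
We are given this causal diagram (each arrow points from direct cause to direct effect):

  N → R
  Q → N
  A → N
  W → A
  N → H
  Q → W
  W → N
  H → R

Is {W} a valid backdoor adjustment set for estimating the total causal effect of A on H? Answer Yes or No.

Yes

Backdoor paths from A to H (paths whose first edge points into A):
  P1: A <- W <- Q -> N -> H
  P2: A <- W <- Q -> N -> R <- H
  P3: A <- W -> N -> H
  P4: A <- W -> N -> R <- H
Condition 1 (no descendant of A in the set): holds — descendants of A are {H, N, R}; none are in {W}.
Condition 2 (every backdoor path blocked by {W}):
  P1: blocked at chain node W ∈ conditioning set.
  P2: blocked at chain node W ∈ conditioning set.
  P3: blocked at fork node W ∈ conditioning set.
  P4: blocked at fork node W ∈ conditioning set.
{W} satisfies the backdoor criterion.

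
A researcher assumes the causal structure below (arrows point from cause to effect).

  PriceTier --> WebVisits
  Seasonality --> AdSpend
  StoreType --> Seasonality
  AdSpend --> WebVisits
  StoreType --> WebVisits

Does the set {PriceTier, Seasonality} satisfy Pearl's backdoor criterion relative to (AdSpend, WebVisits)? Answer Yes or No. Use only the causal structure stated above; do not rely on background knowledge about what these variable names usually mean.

Backdoor paths from AdSpend to WebVisits (paths whose first edge points into AdSpend):
  P1: AdSpend <- Seasonality <- StoreType -> WebVisits
Condition 1 (no descendant of AdSpend in the set): holds — descendants of AdSpend are {WebVisits}; none are in {PriceTier, Seasonality}.
Condition 2 (every backdoor path blocked by {PriceTier, Seasonality}):
  P1: blocked at chain node Seasonality ∈ conditioning set.
{PriceTier, Seasonality} satisfies the backdoor criterion.

Yes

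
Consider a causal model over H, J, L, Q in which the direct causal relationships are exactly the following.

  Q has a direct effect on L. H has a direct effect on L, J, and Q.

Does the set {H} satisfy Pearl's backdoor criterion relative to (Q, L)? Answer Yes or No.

Backdoor paths from Q to L (paths whose first edge points into Q):
  P1: Q <- H -> L
Condition 1 (no descendant of Q in the set): holds — descendants of Q are {L}; none are in {H}.
Condition 2 (every backdoor path blocked by {H}):
  P1: blocked at fork node H ∈ conditioning set.
{H} satisfies the backdoor criterion.

Yes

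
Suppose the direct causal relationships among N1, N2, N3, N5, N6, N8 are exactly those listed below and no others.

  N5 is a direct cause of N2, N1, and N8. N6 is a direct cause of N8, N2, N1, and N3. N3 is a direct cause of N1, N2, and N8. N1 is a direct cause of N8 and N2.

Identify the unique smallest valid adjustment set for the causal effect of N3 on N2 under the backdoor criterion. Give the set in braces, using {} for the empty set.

Variables eligible for adjustment (non-descendants of N3, excluding N3 and N2): {N5, N6}.
Backdoor paths from N3 to N2:
  P1: N3 <- N6 -> N1 <- N5 -> N2
  P2: N3 <- N6 -> N1 -> N8 <- N5 -> N2
  P3: N3 <- N6 -> N1 -> N2
  P4: N3 <- N6 -> N8 <- N5 -> N1 -> N2
  P5: N3 <- N6 -> N8 <- N5 -> N2
  P6: N3 <- N6 -> N8 <- N1 <- N5 -> N2
  P7: N3 <- N6 -> N8 <- N1 -> N2
  P8: N3 <- N6 -> N2
The empty set is not sufficient: P3 (N3 <- N6 -> N1 -> N2) has no collider blocking it and no conditioned non-collider, so it is open.
Try {N6}:
  P1: blocked at fork node N6 ∈ conditioning set.
  P2: blocked at fork node N6 ∈ conditioning set.
  P3: blocked at fork node N6 ∈ conditioning set.
  P4: blocked at fork node N6 ∈ conditioning set.
  P5: blocked at fork node N6 ∈ conditioning set.
  P6: blocked at fork node N6 ∈ conditioning set.
  P7: blocked at fork node N6 ∈ conditioning set.
  P8: blocked at fork node N6 ∈ conditioning set.
{N6} contains no descendant of N3 and blocks every backdoor path.
No other singleton works — e.g. {N5} leaves P3 open — so {N6} is the unique smallest valid adjustment set.

{N6}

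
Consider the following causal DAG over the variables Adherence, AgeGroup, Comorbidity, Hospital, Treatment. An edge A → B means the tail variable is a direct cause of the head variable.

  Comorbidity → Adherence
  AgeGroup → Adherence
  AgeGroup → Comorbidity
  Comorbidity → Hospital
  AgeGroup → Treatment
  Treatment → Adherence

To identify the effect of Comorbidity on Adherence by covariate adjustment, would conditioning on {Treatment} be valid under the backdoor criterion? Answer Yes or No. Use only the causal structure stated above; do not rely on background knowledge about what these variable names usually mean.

No

Backdoor paths from Comorbidity to Adherence (paths whose first edge points into Comorbidity):
  P1: Comorbidity <- AgeGroup -> Treatment -> Adherence
  P2: Comorbidity <- AgeGroup -> Adherence
Condition 1 (no descendant of Comorbidity in the set): holds — descendants of Comorbidity are {Adherence, Hospital}; none are in {Treatment}.
Condition 2 (every backdoor path blocked by {Treatment}):
  P1: blocked at chain node Treatment ∈ conditioning set.
  P2: open — no interior node is in the conditioning set.
{Treatment} does not satisfy the backdoor criterion.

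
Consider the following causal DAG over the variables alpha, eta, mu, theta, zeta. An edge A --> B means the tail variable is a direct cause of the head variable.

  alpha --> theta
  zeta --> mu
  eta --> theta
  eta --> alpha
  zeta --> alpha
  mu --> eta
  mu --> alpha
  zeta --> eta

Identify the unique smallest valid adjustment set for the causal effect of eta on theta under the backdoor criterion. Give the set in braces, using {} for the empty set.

Variables eligible for adjustment (non-descendants of eta, excluding eta and theta): {mu, zeta}.
Backdoor paths from eta to theta:
  P1: eta <- zeta -> mu -> alpha -> theta
  P2: eta <- zeta -> alpha -> theta
  P3: eta <- mu <- zeta -> alpha -> theta
  P4: eta <- mu -> alpha -> theta
The empty set is not sufficient: P1 (eta <- zeta -> mu -> alpha -> theta) has no collider blocking it and no conditioned non-collider, so it is open.
Try {mu, zeta}:
  P1: blocked at fork node zeta ∈ conditioning set.
  P2: blocked at fork node zeta ∈ conditioning set.
  P3: blocked at chain node mu ∈ conditioning set.
  P4: blocked at fork node mu ∈ conditioning set.
{mu, zeta} contains no descendant of eta and blocks every backdoor path.
Every element of {mu, zeta} is needed (dropping mu leaves P4 open; dropping zeta leaves P2 open), so no proper subset is valid.
Among all size-2 subsets of the eligible variables, only {mu, zeta} blocks every backdoor path, so it is the unique smallest valid adjustment set.

{mu, zeta}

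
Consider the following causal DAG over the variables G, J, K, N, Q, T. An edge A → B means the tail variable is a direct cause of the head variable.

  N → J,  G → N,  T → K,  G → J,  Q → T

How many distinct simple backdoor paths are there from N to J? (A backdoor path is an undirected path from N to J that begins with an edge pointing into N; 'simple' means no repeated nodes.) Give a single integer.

1

A backdoor path from N to J is any simple undirected path whose first edge points into N (i.e. leaves N via a parent).
Parents of N: {G}.
Enumerating:
  P1: N <- G -> J
That exhausts the simple backdoor paths. Count: 1.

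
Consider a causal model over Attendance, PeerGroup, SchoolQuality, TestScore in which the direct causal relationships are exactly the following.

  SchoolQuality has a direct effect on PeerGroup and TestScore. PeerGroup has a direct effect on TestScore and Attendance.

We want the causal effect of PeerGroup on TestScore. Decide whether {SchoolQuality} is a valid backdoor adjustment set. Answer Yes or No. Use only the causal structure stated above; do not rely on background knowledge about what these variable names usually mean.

Backdoor paths from PeerGroup to TestScore (paths whose first edge points into PeerGroup):
  P1: PeerGroup <- SchoolQuality -> TestScore
Condition 1 (no descendant of PeerGroup in the set): holds — descendants of PeerGroup are {Attendance, TestScore}; none are in {SchoolQuality}.
Condition 2 (every backdoor path blocked by {SchoolQuality}):
  P1: blocked at fork node SchoolQuality ∈ conditioning set.
{SchoolQuality} satisfies the backdoor criterion.

Yes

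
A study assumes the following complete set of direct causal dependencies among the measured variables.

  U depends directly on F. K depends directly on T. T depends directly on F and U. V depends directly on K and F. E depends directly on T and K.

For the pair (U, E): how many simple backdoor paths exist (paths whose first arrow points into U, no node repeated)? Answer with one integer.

4

A backdoor path from U to E is any simple undirected path whose first edge points into U (i.e. leaves U via a parent).
Parents of U: {F}.
Enumerating:
  P1: U <- F -> T -> K -> E
  P2: U <- F -> T -> E
  P3: U <- F -> V <- K <- T -> E
  P4: U <- F -> V <- K -> E
That exhausts the simple backdoor paths. Count: 4.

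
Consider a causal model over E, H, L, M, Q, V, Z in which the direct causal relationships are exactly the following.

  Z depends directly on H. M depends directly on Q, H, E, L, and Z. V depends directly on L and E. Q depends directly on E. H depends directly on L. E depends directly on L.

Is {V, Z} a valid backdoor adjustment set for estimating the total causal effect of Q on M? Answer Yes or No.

Backdoor paths from Q to M (paths whose first edge points into Q):
  P1: Q <- E <- L -> H -> Z -> M
  P2: Q <- E <- L -> H -> M
  P3: Q <- E <- L -> M
  P4: Q <- E -> V <- L -> H -> Z -> M
  P5: Q <- E -> V <- L -> H -> M
  P6: Q <- E -> V <- L -> M
  P7: Q <- E -> M
Condition 1 (no descendant of Q in the set): holds — descendants of Q are {M}; none are in {V, Z}.
Condition 2 (every backdoor path blocked by {V, Z}):
  P1: blocked at chain node Z ∈ conditioning set.
  P2: open — no interior node is in the conditioning set.
  P3: open — no interior node is in the conditioning set.
  P4: blocked at chain node Z ∈ conditioning set.
  P5: open — collider(s) V are conditioned on (or have a conditioned descendant) and no non-collider on the path is in the set.
  P6: open — collider(s) V are conditioned on (or have a conditioned descendant) and no non-collider on the path is in the set.
  P7: open — no interior node is in the conditioning set.
{V, Z} does not satisfy the backdoor criterion.

No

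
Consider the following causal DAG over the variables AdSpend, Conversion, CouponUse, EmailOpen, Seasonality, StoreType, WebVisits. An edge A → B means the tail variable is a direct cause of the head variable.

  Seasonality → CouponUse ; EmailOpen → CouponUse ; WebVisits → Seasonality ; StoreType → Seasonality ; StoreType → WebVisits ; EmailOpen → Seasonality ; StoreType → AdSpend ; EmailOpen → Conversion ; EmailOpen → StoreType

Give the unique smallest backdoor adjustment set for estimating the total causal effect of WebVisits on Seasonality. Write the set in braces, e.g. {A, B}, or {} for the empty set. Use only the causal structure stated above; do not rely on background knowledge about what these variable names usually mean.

{StoreType}

Variables eligible for adjustment (non-descendants of WebVisits, excluding WebVisits and Seasonality): {AdSpend, Conversion, EmailOpen, StoreType}.
Backdoor paths from WebVisits to Seasonality:
  P1: WebVisits <- StoreType <- EmailOpen -> Seasonality
  P2: WebVisits <- StoreType <- EmailOpen -> CouponUse <- Seasonality
  P3: WebVisits <- StoreType -> Seasonality
The empty set is not sufficient: P1 (WebVisits <- StoreType <- EmailOpen -> Seasonality) has no collider blocking it and no conditioned non-collider, so it is open.
Try {StoreType}:
  P1: blocked at chain node StoreType ∈ conditioning set.
  P2: blocked at chain node StoreType ∈ conditioning set.
  P3: blocked at fork node StoreType ∈ conditioning set.
{StoreType} contains no descendant of WebVisits and blocks every backdoor path.
No other singleton works — e.g. {EmailOpen} leaves P3 open — so {StoreType} is the unique smallest valid adjustment set.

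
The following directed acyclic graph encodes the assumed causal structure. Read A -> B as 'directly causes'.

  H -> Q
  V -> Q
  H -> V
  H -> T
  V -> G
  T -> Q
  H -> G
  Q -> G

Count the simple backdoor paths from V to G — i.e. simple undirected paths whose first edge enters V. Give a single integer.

A backdoor path from V to G is any simple undirected path whose first edge points into V (i.e. leaves V via a parent).
Parents of V: {H}.
Enumerating:
  P1: V <- H -> T -> Q -> G
  P2: V <- H -> Q -> G
  P3: V <- H -> G
That exhausts the simple backdoor paths. Count: 3.

3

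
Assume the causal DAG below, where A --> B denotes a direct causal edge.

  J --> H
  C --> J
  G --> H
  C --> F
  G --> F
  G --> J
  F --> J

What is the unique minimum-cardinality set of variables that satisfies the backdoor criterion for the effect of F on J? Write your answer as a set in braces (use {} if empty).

Variables eligible for adjustment (non-descendants of F, excluding F and J): {C, G}.
Backdoor paths from F to J:
  P1: F <- G -> J
  P2: F <- G -> H <- J
  P3: F <- C -> J
The empty set is not sufficient: P1 (F <- G -> J) has no collider blocking it and no conditioned non-collider, so it is open.
Try {C, G}:
  P1: blocked at fork node G ∈ conditioning set.
  P2: blocked at fork node G ∈ conditioning set.
  P3: blocked at fork node C ∈ conditioning set.
{C, G} contains no descendant of F and blocks every backdoor path.
Every element of {C, G} is needed (dropping C leaves P3 open; dropping G leaves P1 open), so no proper subset is valid.
Among all size-2 subsets of the eligible variables, only {C, G} blocks every backdoor path, so it is the unique smallest valid adjustment set.

{C, G}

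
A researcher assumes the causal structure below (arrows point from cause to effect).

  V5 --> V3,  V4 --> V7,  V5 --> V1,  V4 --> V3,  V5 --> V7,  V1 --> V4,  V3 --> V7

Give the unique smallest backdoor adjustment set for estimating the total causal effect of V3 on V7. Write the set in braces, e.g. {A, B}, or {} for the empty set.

{V4, V5}

Variables eligible for adjustment (non-descendants of V3, excluding V3 and V7): {V1, V4, V5}.
Backdoor paths from V3 to V7:
  P1: V3 <- V5 -> V1 -> V4 -> V7
  P2: V3 <- V5 -> V7
  P3: V3 <- V4 <- V1 <- V5 -> V7
  P4: V3 <- V4 -> V7
The empty set is not sufficient: P1 (V3 <- V5 -> V1 -> V4 -> V7) has no collider blocking it and no conditioned non-collider, so it is open.
Try {V4, V5}:
  P1: blocked at fork node V5 ∈ conditioning set.
  P2: blocked at fork node V5 ∈ conditioning set.
  P3: blocked at chain node V4 ∈ conditioning set.
  P4: blocked at fork node V4 ∈ conditioning set.
{V4, V5} contains no descendant of V3 and blocks every backdoor path.
Every element of {V4, V5} is needed (dropping V4 leaves P4 open; dropping V5 leaves P2 open), so no proper subset is valid.
Among all size-2 subsets of the eligible variables, only {V4, V5} blocks every backdoor path, so it is the unique smallest valid adjustment set.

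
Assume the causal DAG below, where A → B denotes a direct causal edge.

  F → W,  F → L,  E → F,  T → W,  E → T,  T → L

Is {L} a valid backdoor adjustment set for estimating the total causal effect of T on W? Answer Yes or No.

No

Backdoor paths from T to W (paths whose first edge points into T):
  P1: T <- E -> F -> W
Condition 1 (no descendant of T in the set): FAILS — L is a descendant of T.
Condition 2 (every backdoor path blocked by {L}):
  P1: open — no interior node is in the conditioning set.
{L} does not satisfy the backdoor criterion.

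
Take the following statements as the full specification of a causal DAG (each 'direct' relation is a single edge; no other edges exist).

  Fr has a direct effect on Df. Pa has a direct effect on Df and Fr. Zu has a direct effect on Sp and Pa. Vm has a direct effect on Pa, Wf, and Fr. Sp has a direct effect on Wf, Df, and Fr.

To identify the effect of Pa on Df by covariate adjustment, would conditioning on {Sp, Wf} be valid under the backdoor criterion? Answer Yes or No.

No

Backdoor paths from Pa to Df (paths whose first edge points into Pa):
  P1: Pa <- Zu -> Sp -> Wf <- Vm -> Fr -> Df
  P2: Pa <- Zu -> Sp -> Fr -> Df
  P3: Pa <- Zu -> Sp -> Df
  P4: Pa <- Vm -> Wf <- Sp -> Fr -> Df
  P5: Pa <- Vm -> Wf <- Sp -> Df
  P6: Pa <- Vm -> Fr <- Sp -> Df
  P7: Pa <- Vm -> Fr -> Df
Condition 1 (no descendant of Pa in the set): holds — descendants of Pa are {Df, Fr}; none are in {Sp, Wf}.
Condition 2 (every backdoor path blocked by {Sp, Wf}):
  P1: blocked at chain node Sp ∈ conditioning set.
  P2: blocked at chain node Sp ∈ conditioning set.
  P3: blocked at chain node Sp ∈ conditioning set.
  P4: blocked at fork node Sp ∈ conditioning set.
  P5: blocked at fork node Sp ∈ conditioning set.
  P6: blocked at collider Fr (neither it nor any descendant is in the conditioning set).
  P7: open — no interior node is in the conditioning set.
{Sp, Wf} does not satisfy the backdoor criterion.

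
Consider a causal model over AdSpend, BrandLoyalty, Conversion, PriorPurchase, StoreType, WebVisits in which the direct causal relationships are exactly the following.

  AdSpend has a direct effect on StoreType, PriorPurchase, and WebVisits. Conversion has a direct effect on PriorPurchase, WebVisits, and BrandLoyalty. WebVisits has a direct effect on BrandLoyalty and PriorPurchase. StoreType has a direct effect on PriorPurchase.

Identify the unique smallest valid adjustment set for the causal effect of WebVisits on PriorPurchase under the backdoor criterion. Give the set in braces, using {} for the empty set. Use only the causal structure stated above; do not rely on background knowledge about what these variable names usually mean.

Variables eligible for adjustment (non-descendants of WebVisits, excluding WebVisits and PriorPurchase): {AdSpend, Conversion, StoreType}.
Backdoor paths from WebVisits to PriorPurchase:
  P1: WebVisits <- AdSpend -> StoreType -> PriorPurchase
  P2: WebVisits <- AdSpend -> PriorPurchase
  P3: WebVisits <- Conversion -> PriorPurchase
The empty set is not sufficient: P1 (WebVisits <- AdSpend -> StoreType -> PriorPurchase) has no collider blocking it and no conditioned non-collider, so it is open.
Try {AdSpend, Conversion}:
  P1: blocked at fork node AdSpend ∈ conditioning set.
  P2: blocked at fork node AdSpend ∈ conditioning set.
  P3: blocked at fork node Conversion ∈ conditioning set.
{AdSpend, Conversion} contains no descendant of WebVisits and blocks every backdoor path.
Every element of {AdSpend, Conversion} is needed (dropping AdSpend leaves P1 open; dropping Conversion leaves P3 open), so no proper subset is valid.
Among all size-2 subsets of the eligible variables, only {AdSpend, Conversion} blocks every backdoor path, so it is the unique smallest valid adjustment set.

{AdSpend, Conversion}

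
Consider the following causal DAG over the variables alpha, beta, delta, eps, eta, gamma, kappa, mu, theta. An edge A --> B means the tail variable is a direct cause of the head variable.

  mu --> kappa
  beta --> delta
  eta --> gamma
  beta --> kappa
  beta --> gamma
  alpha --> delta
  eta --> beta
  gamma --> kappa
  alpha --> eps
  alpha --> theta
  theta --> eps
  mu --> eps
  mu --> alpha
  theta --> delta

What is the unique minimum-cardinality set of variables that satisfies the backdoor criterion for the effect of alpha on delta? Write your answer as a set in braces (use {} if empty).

Variables eligible for adjustment (non-descendants of alpha, excluding alpha and delta): {beta, eta, gamma, kappa, mu}.
Backdoor paths from alpha to delta:
  P1: alpha <- mu -> eps <- theta -> delta
  P2: alpha <- mu -> kappa <- beta -> delta
  P3: alpha <- mu -> kappa <- gamma <- eta -> beta -> delta
  P4: alpha <- mu -> kappa <- gamma <- beta -> delta
Each backdoor path contains an unconditioned collider, so every path is already blocked with the empty conditioning set:
  P1: blocked at collider eps (neither it nor any descendant is in the conditioning set).
  P2: blocked at collider kappa (neither it nor any descendant is in the conditioning set).
  P3: blocked at collider kappa (neither it nor any descendant is in the conditioning set).
  P4: blocked at collider kappa (neither it nor any descendant is in the conditioning set).
The empty set is therefore the unique smallest valid set.

{}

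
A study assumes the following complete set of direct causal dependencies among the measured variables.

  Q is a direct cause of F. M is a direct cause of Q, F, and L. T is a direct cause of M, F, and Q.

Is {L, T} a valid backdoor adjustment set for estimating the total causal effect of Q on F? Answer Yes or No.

No

Backdoor paths from Q to F (paths whose first edge points into Q):
  P1: Q <- T -> M -> F
  P2: Q <- T -> F
  P3: Q <- M <- T -> F
  P4: Q <- M -> F
Condition 1 (no descendant of Q in the set): holds — descendants of Q are {F}; none are in {L, T}.
Condition 2 (every backdoor path blocked by {L, T}):
  P1: blocked at fork node T ∈ conditioning set.
  P2: blocked at fork node T ∈ conditioning set.
  P3: blocked at fork node T ∈ conditioning set.
  P4: open — no interior node is in the conditioning set.
{L, T} does not satisfy the backdoor criterion.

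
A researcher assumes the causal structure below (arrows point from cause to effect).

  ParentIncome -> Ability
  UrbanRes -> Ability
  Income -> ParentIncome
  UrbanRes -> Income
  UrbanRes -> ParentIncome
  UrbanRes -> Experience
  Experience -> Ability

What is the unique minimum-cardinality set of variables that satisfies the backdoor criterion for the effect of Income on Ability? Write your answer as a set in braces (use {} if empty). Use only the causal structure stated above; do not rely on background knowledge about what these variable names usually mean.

{UrbanRes}

Variables eligible for adjustment (non-descendants of Income, excluding Income and Ability): {Experience, UrbanRes}.
Backdoor paths from Income to Ability:
  P1: Income <- UrbanRes -> Experience -> Ability
  P2: Income <- UrbanRes -> ParentIncome -> Ability
  P3: Income <- UrbanRes -> Ability
The empty set is not sufficient: P1 (Income <- UrbanRes -> Experience -> Ability) has no collider blocking it and no conditioned non-collider, so it is open.
Try {UrbanRes}:
  P1: blocked at fork node UrbanRes ∈ conditioning set.
  P2: blocked at fork node UrbanRes ∈ conditioning set.
  P3: blocked at fork node UrbanRes ∈ conditioning set.
{UrbanRes} contains no descendant of Income and blocks every backdoor path.
No other singleton works — e.g. {Experience} leaves P2 open — so {UrbanRes} is the unique smallest valid adjustment set.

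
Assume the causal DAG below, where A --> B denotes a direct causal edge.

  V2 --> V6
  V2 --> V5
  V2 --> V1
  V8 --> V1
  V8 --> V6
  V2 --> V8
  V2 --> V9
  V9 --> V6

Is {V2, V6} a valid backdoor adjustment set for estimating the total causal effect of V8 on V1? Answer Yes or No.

Backdoor paths from V8 to V1 (paths whose first edge points into V8):
  P1: V8 <- V2 -> V1
Condition 1 (no descendant of V8 in the set): FAILS — V6 is a descendant of V8.
Condition 2 (every backdoor path blocked by {V2, V6}):
  P1: blocked at fork node V2 ∈ conditioning set.
{V2, V6} does not satisfy the backdoor criterion.

No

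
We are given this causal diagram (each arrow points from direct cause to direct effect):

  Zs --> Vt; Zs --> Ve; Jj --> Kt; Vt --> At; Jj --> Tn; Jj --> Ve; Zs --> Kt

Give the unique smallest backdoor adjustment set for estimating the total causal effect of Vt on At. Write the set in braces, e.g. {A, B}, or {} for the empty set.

Variables eligible for adjustment (non-descendants of Vt, excluding Vt and At): {Jj, Kt, Tn, Ve, Zs}.
Backdoor paths from Vt to At:
  (none)
With no backdoor paths the empty set already satisfies the criterion, and it is trivially minimal.

{}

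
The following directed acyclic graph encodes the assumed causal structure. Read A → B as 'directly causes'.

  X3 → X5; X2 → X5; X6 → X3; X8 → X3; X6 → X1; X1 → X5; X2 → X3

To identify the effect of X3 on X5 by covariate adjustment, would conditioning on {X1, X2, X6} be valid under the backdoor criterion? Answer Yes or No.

Yes

Backdoor paths from X3 to X5 (paths whose first edge points into X3):
  P1: X3 <- X6 -> X1 -> X5
  P2: X3 <- X2 -> X5
Condition 1 (no descendant of X3 in the set): holds — descendants of X3 are {X5}; none are in {X1, X2, X6}.
Condition 2 (every backdoor path blocked by {X1, X2, X6}):
  P1: blocked at fork node X6 ∈ conditioning set.
  P2: blocked at fork node X2 ∈ conditioning set.
{X1, X2, X6} satisfies the backdoor criterion.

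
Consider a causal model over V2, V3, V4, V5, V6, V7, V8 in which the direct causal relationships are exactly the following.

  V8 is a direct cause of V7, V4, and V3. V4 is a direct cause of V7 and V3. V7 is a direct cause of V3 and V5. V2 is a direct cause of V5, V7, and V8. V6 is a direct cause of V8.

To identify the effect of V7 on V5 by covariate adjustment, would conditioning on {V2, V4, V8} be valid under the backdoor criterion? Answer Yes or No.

Yes

Backdoor paths from V7 to V5 (paths whose first edge points into V7):
  P1: V7 <- V2 -> V5
  P2: V7 <- V8 <- V2 -> V5
  P3: V7 <- V4 <- V8 <- V2 -> V5
  P4: V7 <- V4 -> V3 <- V8 <- V2 -> V5
Condition 1 (no descendant of V7 in the set): holds — descendants of V7 are {V3, V5}; none are in {V2, V4, V8}.
Condition 2 (every backdoor path blocked by {V2, V4, V8}):
  P1: blocked at fork node V2 ∈ conditioning set.
  P2: blocked at chain node V8 ∈ conditioning set.
  P3: blocked at chain node V4 ∈ conditioning set.
  P4: blocked at fork node V4 ∈ conditioning set.
{V2, V4, V8} satisfies the backdoor criterion.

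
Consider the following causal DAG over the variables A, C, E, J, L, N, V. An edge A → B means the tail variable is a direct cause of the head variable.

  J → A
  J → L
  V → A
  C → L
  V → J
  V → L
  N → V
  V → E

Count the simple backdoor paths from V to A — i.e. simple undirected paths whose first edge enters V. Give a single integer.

0

A backdoor path from V to A is any simple undirected path whose first edge points into V (i.e. leaves V via a parent).
Parents of V: {N}.
No simple path from any parent of V reaches A without revisiting V, so there are no backdoor paths.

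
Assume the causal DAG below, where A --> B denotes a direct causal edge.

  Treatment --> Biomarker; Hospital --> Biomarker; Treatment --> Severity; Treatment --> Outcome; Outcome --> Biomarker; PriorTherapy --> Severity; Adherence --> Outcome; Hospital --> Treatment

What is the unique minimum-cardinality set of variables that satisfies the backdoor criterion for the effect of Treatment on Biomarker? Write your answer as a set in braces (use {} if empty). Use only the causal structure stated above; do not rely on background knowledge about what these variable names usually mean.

{Hospital}

Variables eligible for adjustment (non-descendants of Treatment, excluding Treatment and Biomarker): {Adherence, Hospital, PriorTherapy}.
Backdoor paths from Treatment to Biomarker:
  P1: Treatment <- Hospital -> Biomarker
The empty set is not sufficient: P1 (Treatment <- Hospital -> Biomarker) has no collider blocking it and no conditioned non-collider, so it is open.
Try {Hospital}:
  P1: blocked at fork node Hospital ∈ conditioning set.
{Hospital} contains no descendant of Treatment and blocks every backdoor path.
No other singleton works — e.g. {PriorTherapy} leaves P1 open — so {Hospital} is the unique smallest valid adjustment set.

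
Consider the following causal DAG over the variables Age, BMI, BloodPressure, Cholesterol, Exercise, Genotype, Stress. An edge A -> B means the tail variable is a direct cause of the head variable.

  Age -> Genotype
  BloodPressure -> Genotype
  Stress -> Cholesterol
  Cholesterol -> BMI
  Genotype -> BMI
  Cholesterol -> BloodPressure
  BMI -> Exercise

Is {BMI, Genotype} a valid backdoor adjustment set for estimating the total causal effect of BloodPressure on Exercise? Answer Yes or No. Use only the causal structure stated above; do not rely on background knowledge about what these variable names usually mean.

No

Backdoor paths from BloodPressure to Exercise (paths whose first edge points into BloodPressure):
  P1: BloodPressure <- Cholesterol -> BMI -> Exercise
Condition 1 (no descendant of BloodPressure in the set): FAILS — BMI and Genotype are descendants of BloodPressure.
Condition 2 (every backdoor path blocked by {BMI, Genotype}):
  P1: blocked at chain node BMI ∈ conditioning set.
{BMI, Genotype} does not satisfy the backdoor criterion.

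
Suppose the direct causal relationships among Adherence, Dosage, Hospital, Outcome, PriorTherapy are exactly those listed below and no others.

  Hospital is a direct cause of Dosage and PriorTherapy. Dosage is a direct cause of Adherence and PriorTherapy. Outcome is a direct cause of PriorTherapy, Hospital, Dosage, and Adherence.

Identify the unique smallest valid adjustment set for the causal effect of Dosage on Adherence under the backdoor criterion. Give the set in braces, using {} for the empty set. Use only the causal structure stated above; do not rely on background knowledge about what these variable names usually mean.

Variables eligible for adjustment (non-descendants of Dosage, excluding Dosage and Adherence): {Hospital, Outcome}.
Backdoor paths from Dosage to Adherence:
  P1: Dosage <- Outcome -> Adherence
  P2: Dosage <- Hospital <- Outcome -> Adherence
  P3: Dosage <- Hospital -> PriorTherapy <- Outcome -> Adherence
The empty set is not sufficient: P1 (Dosage <- Outcome -> Adherence) has no collider blocking it and no conditioned non-collider, so it is open.
Try {Outcome}:
  P1: blocked at fork node Outcome ∈ conditioning set.
  P2: blocked at fork node Outcome ∈ conditioning set.
  P3: blocked at collider PriorTherapy (neither it nor any descendant is in the conditioning set).
{Outcome} contains no descendant of Dosage and blocks every backdoor path.
No other singleton works — e.g. {Hospital} leaves P1 open — so {Outcome} is the unique smallest valid adjustment set.

{Outcome}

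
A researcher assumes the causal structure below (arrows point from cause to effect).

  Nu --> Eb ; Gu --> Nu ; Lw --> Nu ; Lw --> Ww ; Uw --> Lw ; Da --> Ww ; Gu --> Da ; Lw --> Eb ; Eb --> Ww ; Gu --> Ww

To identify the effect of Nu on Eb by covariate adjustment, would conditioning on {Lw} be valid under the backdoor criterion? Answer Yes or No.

Yes

Backdoor paths from Nu to Eb (paths whose first edge points into Nu):
  P1: Nu <- Gu -> Da -> Ww <- Lw -> Eb
  P2: Nu <- Gu -> Da -> Ww <- Eb
  P3: Nu <- Gu -> Ww <- Lw -> Eb
  P4: Nu <- Gu -> Ww <- Eb
  P5: Nu <- Lw -> Eb
  P6: Nu <- Lw -> Ww <- Eb
Condition 1 (no descendant of Nu in the set): holds — descendants of Nu are {Eb, Ww}; none are in {Lw}.
Condition 2 (every backdoor path blocked by {Lw}):
  P1: blocked at collider Ww (neither it nor any descendant is in the conditioning set).
  P2: blocked at collider Ww (neither it nor any descendant is in the conditioning set).
  P3: blocked at collider Ww (neither it nor any descendant is in the conditioning set).
  P4: blocked at collider Ww (neither it nor any descendant is in the conditioning set).
  P5: blocked at fork node Lw ∈ conditioning set.
  P6: blocked at fork node Lw ∈ conditioning set.
{Lw} satisfies the backdoor criterion.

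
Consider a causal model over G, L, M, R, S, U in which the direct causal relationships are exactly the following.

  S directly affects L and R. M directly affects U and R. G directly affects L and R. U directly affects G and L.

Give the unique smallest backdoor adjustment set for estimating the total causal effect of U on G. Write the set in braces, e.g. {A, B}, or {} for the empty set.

{}

Variables eligible for adjustment (non-descendants of U, excluding U and G): {M, S}.
Backdoor paths from U to G:
  P1: U <- M -> R <- S -> L <- G
  P2: U <- M -> R <- G
Each backdoor path contains an unconditioned collider, so every path is already blocked with the empty conditioning set:
  P1: blocked at collider R (neither it nor any descendant is in the conditioning set).
  P2: blocked at collider R (neither it nor any descendant is in the conditioning set).
The empty set is therefore the unique smallest valid set.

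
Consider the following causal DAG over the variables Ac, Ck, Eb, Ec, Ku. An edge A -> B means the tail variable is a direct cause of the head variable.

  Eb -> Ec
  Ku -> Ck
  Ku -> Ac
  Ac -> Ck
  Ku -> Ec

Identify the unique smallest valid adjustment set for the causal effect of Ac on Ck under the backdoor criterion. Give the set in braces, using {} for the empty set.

{Ku}

Variables eligible for adjustment (non-descendants of Ac, excluding Ac and Ck): {Eb, Ec, Ku}.
Backdoor paths from Ac to Ck:
  P1: Ac <- Ku -> Ck
The empty set is not sufficient: P1 (Ac <- Ku -> Ck) has no collider blocking it and no conditioned non-collider, so it is open.
Try {Ku}:
  P1: blocked at fork node Ku ∈ conditioning set.
{Ku} contains no descendant of Ac and blocks every backdoor path.
No other singleton works — e.g. {Eb} leaves P1 open — so {Ku} is the unique smallest valid adjustment set.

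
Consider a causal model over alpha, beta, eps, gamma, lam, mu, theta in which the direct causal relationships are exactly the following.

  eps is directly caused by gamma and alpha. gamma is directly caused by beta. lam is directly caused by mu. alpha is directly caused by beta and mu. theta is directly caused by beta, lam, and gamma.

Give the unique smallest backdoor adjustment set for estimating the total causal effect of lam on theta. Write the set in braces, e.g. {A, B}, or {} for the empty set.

Variables eligible for adjustment (non-descendants of lam, excluding lam and theta): {alpha, beta, eps, gamma, mu}.
Backdoor paths from lam to theta:
  P1: lam <- mu -> alpha <- beta -> gamma -> theta
  P2: lam <- mu -> alpha <- beta -> theta
  P3: lam <- mu -> alpha -> eps <- gamma <- beta -> theta
  P4: lam <- mu -> alpha -> eps <- gamma -> theta
Each backdoor path contains an unconditioned collider, so every path is already blocked with the empty conditioning set:
  P1: blocked at collider alpha (neither it nor any descendant is in the conditioning set).
  P2: blocked at collider alpha (neither it nor any descendant is in the conditioning set).
  P3: blocked at collider eps (neither it nor any descendant is in the conditioning set).
  P4: blocked at collider eps (neither it nor any descendant is in the conditioning set).
The empty set is therefore the unique smallest valid set.

{}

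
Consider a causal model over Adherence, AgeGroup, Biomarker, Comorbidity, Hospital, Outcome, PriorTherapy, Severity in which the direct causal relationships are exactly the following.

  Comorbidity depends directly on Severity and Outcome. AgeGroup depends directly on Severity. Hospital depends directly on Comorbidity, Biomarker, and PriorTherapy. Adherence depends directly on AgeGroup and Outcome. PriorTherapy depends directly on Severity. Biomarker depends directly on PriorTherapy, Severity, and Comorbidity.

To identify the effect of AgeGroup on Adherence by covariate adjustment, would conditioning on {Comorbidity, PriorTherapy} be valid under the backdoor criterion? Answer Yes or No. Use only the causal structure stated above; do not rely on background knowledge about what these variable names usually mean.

No

Backdoor paths from AgeGroup to Adherence (paths whose first edge points into AgeGroup):
  P1: AgeGroup <- Severity -> Comorbidity <- Outcome -> Adherence
  P2: AgeGroup <- Severity -> PriorTherapy -> Biomarker <- Comorbidity <- Outcome -> Adherence
  P3: AgeGroup <- Severity -> PriorTherapy -> Biomarker -> Hospital <- Comorbidity <- Outcome -> Adherence
  P4: AgeGroup <- Severity -> PriorTherapy -> Hospital <- Comorbidity <- Outcome -> Adherence
  P5: AgeGroup <- Severity -> PriorTherapy -> Hospital <- Biomarker <- Comorbidity <- Outcome -> Adherence
  P6: AgeGroup <- Severity -> Biomarker <- Comorbidity <- Outcome -> Adherence
  P7: AgeGroup <- Severity -> Biomarker <- PriorTherapy -> Hospital <- Comorbidity <- Outcome -> Adherence
  P8: AgeGroup <- Severity -> Biomarker -> Hospital <- Comorbidity <- Outcome -> Adherence
Condition 1 (no descendant of AgeGroup in the set): holds — descendants of AgeGroup are {Adherence}; none are in {Comorbidity, PriorTherapy}.
Condition 2 (every backdoor path blocked by {Comorbidity, PriorTherapy}):
  P1: open — collider(s) Comorbidity are conditioned on (or have a conditioned descendant) and no non-collider on the path is in the set.
  P2: blocked at chain node PriorTherapy ∈ conditioning set.
  P3: blocked at chain node PriorTherapy ∈ conditioning set.
  P4: blocked at chain node PriorTherapy ∈ conditioning set.
  P5: blocked at chain node PriorTherapy ∈ conditioning set.
  P6: blocked at collider Biomarker (neither it nor any descendant is in the conditioning set).
  P7: blocked at collider Biomarker (neither it nor any descendant is in the conditioning set).
  P8: blocked at collider Hospital (neither it nor any descendant is in the conditioning set).
{Comorbidity, PriorTherapy} does not satisfy the backdoor criterion.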